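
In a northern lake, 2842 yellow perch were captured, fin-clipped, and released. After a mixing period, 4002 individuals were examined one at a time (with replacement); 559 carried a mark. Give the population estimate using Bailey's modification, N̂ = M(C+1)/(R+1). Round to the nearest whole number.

N ≈ 20,315

N̂ = 2842·(4002+1)/(559+1) = 2842·4003/560 = 11376526/560 ≈ 20315.2 → 20315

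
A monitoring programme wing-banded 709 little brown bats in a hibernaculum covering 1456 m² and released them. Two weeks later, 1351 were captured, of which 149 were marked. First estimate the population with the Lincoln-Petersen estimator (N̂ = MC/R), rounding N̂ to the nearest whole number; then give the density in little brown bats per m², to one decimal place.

density ≈ 4.4 little brown bats per m²

N̂ = 709·1351/149 = 957859/149 ≈ 6428.6 → 6429
Density = N̂ / area = 6429 / 1456 ≈ 4.42 → 4.4 per m²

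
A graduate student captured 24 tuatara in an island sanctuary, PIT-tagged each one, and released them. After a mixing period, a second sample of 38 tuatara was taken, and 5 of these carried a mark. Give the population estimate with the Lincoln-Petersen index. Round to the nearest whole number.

N = (24 × 38) / 5 = 912 / 5 ≈ 182.4 → 182

N ≈ 182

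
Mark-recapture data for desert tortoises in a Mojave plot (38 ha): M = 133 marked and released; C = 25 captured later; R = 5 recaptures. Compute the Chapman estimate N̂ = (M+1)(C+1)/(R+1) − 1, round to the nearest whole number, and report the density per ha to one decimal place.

N̂ = 134·26/6 − 1 = 3484/6 − 1 ≈ 579.7 → 580
Density = N̂ / area = 580 / 38 ≈ 15.26 → 15.3 per ha

density ≈ 15.3 desert tortoises per ha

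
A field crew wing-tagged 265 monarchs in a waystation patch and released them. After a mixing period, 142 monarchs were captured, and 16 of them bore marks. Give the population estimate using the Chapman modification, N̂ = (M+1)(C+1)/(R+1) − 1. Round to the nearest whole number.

N̂ = (265+1)(142+1)/(16+1) − 1 = 266·143/17 − 1
= 38038/17 − 1 ≈ 2237.5 − 1 ≈ 2236.5 → 2237

N ≈ 2237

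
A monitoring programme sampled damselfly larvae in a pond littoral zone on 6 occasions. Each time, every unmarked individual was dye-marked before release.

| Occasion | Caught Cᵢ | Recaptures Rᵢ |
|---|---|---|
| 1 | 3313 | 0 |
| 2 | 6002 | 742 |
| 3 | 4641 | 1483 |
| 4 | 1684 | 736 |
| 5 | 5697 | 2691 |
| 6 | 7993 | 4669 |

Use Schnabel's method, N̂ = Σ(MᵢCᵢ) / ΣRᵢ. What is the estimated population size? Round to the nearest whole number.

Marked at large before each occasion: Mᵢ = Σⱼ<ᵢ (Cⱼ − Rⱼ) → M1=0, M2=3313, M3=8573, M4=11731, M5=12679, M6=15685
Σ MᵢCᵢ = 0·3313 + 3313·6002 + 8573·4641 + 11731·1684 + 12679·5697 + 15685·7993 = 0 + 19884626 + 39787293 + 19755004 + 72232263 + 125370205 = 277029391
Σ Rᵢ = 0 + 742 + 1483 + 736 + 2691 + 4669 = 10321
N̂ = 277029391 / 10321 ≈ 26841.3 → 26841

N ≈ 26,841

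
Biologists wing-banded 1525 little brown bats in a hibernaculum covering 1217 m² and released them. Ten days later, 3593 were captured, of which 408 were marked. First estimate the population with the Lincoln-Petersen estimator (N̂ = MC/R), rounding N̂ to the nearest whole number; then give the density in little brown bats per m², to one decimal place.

density ≈ 11.0 little brown bats per m²

N̂ = 1525·3593/408 = 5479325/408 ≈ 13429.7 → 13430
Density = N̂ / area = 13430 / 1217 ≈ 11.04 → 11.0 per m²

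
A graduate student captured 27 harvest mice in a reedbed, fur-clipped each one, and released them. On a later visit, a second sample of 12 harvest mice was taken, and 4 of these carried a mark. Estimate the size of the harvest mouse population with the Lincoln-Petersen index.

N = (27 × 12) / 4 = 324 / 4 = 81

N = 81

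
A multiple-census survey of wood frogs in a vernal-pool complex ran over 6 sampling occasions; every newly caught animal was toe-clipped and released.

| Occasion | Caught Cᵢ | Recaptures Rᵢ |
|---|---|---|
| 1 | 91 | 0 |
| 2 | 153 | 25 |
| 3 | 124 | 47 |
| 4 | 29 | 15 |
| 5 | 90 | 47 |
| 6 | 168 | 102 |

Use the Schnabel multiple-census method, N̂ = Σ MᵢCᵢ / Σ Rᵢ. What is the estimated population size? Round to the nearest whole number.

N ≈ 580

Marked at large before each occasion: Mᵢ = Σⱼ<ᵢ (Cⱼ − Rⱼ) → M1=0, M2=91, M3=219, M4=296, M5=310, M6=353
Σ MᵢCᵢ = 0·91 + 91·153 + 219·124 + 296·29 + 310·90 + 353·168 = 0 + 13923 + 27156 + 8584 + 27900 + 59304 = 136867
Σ Rᵢ = 0 + 25 + 47 + 15 + 47 + 102 = 236
N̂ = 136867 / 236 ≈ 579.9 → 580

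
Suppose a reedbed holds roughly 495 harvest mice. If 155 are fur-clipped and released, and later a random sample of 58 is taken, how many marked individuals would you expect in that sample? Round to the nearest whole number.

expected recaptures ≈ 18

The marked fraction of the population is 155/495, so in a sample of 58 expect C·(M/N) marked.
E[R] = 155 × 58 / 495 = 8990 / 495 ≈ 18.2 → 18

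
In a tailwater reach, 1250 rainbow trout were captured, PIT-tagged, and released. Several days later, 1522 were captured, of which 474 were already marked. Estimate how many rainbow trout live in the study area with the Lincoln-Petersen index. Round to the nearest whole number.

N ≈ 4014

The marked fraction in the recapture sample should equal the marked fraction in the population: 474/1522 = 1250/N.
N = (1250 × 1522) / 474 = 1902500 / 474 ≈ 4013.7 → 4014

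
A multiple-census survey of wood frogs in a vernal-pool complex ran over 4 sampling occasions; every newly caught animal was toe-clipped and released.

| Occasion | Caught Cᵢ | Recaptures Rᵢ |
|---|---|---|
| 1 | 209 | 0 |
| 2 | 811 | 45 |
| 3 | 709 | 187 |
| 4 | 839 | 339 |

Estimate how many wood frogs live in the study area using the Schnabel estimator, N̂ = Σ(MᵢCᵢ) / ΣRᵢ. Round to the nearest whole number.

Marked at large before each occasion: Mᵢ = Σⱼ<ᵢ (Cⱼ − Rⱼ) → M1=0, M2=209, M3=975, M4=1497
Σ MᵢCᵢ = 0·209 + 209·811 + 975·709 + 1497·839 = 0 + 169499 + 691275 + 1255983 = 2116757
Σ Rᵢ = 0 + 45 + 187 + 339 = 571
N̂ = 2116757 / 571 ≈ 3707.1 → 3707

N ≈ 3707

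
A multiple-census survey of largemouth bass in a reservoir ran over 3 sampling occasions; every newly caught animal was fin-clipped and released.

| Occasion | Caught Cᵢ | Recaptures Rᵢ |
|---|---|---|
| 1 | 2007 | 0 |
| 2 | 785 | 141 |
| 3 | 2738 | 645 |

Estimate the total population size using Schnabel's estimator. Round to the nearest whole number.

N ≈ 11,239

Marked at large before each occasion: Mᵢ = Σⱼ<ᵢ (Cⱼ − Rⱼ) → M1=0, M2=2007, M3=2651
Σ MᵢCᵢ = 0·2007 + 2007·785 + 2651·2738 = 0 + 1575495 + 7258438 = 8833933
Σ Rᵢ = 0 + 141 + 645 = 786
N̂ = 8833933 / 786 ≈ 11239.1 → 11239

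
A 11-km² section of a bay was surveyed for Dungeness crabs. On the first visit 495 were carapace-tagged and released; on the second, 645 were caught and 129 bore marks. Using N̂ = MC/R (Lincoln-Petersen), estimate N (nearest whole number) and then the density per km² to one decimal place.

N̂ = 495·645/129 = 319275/129 = 2475
Density = N̂ / area = 2475 / 11 = 225.0 per km²

density ≈ 225.0 Dungeness crabs per km²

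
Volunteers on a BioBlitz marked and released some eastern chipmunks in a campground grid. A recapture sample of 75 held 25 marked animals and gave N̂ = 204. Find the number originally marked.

M = 68

From N = M·C/R: M = N·R / C = 204·25 / 75 = 5100 / 75 = 68.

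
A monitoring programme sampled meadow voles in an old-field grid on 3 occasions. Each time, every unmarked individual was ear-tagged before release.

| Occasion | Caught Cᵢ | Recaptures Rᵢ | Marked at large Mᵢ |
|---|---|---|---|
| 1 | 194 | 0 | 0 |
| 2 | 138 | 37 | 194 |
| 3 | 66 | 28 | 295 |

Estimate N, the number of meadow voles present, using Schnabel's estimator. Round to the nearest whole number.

Σ MᵢCᵢ = 0·194 + 194·138 + 295·66 = 0 + 26772 + 19470 = 46242
Σ Rᵢ = 0 + 37 + 28 = 65
N̂ = 46242 / 65 ≈ 711.4 → 711

N ≈ 711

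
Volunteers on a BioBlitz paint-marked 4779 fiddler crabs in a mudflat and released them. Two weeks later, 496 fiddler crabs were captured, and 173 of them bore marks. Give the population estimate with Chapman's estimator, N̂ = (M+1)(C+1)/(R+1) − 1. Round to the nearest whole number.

N ≈ 13,652

N̂ = (4779+1)(496+1)/(173+1) − 1 = 4780·497/174 − 1
= 2375660/174 − 1 ≈ 13653.2 − 1 ≈ 13652.2 → 13652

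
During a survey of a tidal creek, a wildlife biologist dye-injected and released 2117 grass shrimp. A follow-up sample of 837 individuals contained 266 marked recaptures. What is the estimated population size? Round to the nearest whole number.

Lincoln-Petersen assumes M/N = R/C, so N = M·C / R.
N = (2117 × 837) / 266 = 1771929 / 266 ≈ 6661.4 → 6661

N ≈ 6661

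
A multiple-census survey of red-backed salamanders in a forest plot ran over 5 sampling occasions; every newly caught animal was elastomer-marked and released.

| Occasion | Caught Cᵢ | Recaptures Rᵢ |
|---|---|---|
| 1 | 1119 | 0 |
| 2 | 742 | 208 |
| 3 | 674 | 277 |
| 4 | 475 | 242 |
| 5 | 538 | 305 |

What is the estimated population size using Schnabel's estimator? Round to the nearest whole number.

N ≈ 4018

Marked at large before each occasion: Mᵢ = Σⱼ<ᵢ (Cⱼ − Rⱼ) → M1=0, M2=1119, M3=1653, M4=2050, M5=2283
Σ MᵢCᵢ = 0·1119 + 1119·742 + 1653·674 + 2050·475 + 2283·538 = 0 + 830298 + 1114122 + 973750 + 1228254 = 4146424
Σ Rᵢ = 0 + 208 + 277 + 242 + 305 = 1032
N̂ = 4146424 / 1032 ≈ 4017.9 → 4018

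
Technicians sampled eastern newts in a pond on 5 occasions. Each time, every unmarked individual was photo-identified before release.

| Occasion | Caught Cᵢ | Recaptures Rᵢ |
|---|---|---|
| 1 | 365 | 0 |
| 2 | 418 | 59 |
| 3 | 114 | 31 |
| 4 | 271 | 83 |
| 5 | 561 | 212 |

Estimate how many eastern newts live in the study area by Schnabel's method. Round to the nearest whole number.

Marked at large before each occasion: Mᵢ = Σⱼ<ᵢ (Cⱼ − Rⱼ) → M1=0, M2=365, M3=724, M4=807, M5=995
Σ MᵢCᵢ = 0·365 + 365·418 + 724·114 + 807·271 + 995·561 = 0 + 152570 + 82536 + 218697 + 558195 = 1011998
Σ Rᵢ = 0 + 59 + 31 + 83 + 212 = 385
N̂ = 1011998 / 385 ≈ 2628.6 → 2629

N ≈ 2629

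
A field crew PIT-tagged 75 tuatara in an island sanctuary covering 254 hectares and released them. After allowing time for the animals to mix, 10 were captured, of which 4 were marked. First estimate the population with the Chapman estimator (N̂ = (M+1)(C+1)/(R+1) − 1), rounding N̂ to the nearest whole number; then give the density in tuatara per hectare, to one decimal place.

N̂ = 76·11/5 − 1 = 836/5 − 1 ≈ 166.2 → 166
Density = N̂ / area = 166 / 254 ≈ 0.65 → 0.7 per hectare

density ≈ 0.7 tuatara per hectare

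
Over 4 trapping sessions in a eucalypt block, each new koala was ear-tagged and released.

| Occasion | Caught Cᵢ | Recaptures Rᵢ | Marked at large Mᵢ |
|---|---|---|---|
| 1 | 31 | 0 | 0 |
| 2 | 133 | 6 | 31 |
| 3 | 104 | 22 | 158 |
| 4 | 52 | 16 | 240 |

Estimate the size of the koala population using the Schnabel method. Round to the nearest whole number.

Σ MᵢCᵢ = 0·31 + 31·133 + 158·104 + 240·52 = 0 + 4123 + 16432 + 12480 = 33035
Σ Rᵢ = 0 + 6 + 22 + 16 = 44
N̂ = 33035 / 44 ≈ 750.8 → 751

N ≈ 751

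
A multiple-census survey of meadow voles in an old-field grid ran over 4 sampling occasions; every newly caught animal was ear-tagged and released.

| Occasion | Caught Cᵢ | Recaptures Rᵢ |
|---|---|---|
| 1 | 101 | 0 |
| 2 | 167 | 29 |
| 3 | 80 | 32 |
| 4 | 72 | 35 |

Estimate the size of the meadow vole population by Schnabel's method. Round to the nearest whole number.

N ≈ 590

Marked at large before each occasion: Mᵢ = Σⱼ<ᵢ (Cⱼ − Rⱼ) → M1=0, M2=101, M3=239, M4=287
Σ MᵢCᵢ = 0·101 + 101·167 + 239·80 + 287·72 = 0 + 16867 + 19120 + 20664 = 56651
Σ Rᵢ = 0 + 29 + 32 + 35 = 96
N̂ = 56651 / 96 ≈ 590.1 → 590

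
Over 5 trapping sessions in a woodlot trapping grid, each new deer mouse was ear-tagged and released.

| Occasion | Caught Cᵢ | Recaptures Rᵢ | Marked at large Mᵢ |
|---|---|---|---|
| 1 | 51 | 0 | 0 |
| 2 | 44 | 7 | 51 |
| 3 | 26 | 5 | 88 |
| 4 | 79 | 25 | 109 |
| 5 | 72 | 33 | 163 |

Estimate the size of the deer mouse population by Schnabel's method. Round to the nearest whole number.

Σ MᵢCᵢ = 0·51 + 51·44 + 88·26 + 109·79 + 163·72 = 0 + 2244 + 2288 + 8611 + 11736 = 24879
Σ Rᵢ = 0 + 7 + 5 + 25 + 33 = 70
N̂ = 24879 / 70 ≈ 355.4 → 355

N ≈ 355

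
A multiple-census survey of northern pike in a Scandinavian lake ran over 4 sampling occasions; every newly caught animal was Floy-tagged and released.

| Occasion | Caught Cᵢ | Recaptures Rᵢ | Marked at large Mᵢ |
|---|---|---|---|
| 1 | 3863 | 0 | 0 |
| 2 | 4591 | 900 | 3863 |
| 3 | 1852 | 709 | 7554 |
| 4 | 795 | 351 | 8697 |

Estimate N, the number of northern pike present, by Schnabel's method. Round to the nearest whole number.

Σ MᵢCᵢ = 0·3863 + 3863·4591 + 7554·1852 + 8697·795 = 0 + 17735033 + 13990008 + 6914115 = 38639156
Σ Rᵢ = 0 + 900 + 709 + 351 = 1960
N̂ = 38639156 / 1960 ≈ 19713.9 → 19714

N ≈ 19,714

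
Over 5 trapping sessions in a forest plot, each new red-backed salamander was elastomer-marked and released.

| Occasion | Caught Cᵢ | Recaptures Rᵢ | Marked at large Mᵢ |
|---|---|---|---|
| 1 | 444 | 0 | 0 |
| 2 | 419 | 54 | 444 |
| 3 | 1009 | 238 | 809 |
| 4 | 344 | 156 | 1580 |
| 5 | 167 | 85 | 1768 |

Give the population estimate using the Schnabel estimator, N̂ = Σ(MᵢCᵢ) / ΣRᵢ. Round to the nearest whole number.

N ≈ 3454

Σ MᵢCᵢ = 0·444 + 444·419 + 809·1009 + 1580·344 + 1768·167 = 0 + 186036 + 816281 + 543520 + 295256 = 1841093
Σ Rᵢ = 0 + 54 + 238 + 156 + 85 = 533
N̂ = 1841093 / 533 ≈ 3454.2 → 3454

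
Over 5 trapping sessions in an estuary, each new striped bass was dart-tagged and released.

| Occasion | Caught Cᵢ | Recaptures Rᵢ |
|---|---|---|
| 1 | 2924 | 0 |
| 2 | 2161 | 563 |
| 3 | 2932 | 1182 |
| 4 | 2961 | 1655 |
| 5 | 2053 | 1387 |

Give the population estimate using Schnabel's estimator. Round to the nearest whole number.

Marked at large before each occasion: Mᵢ = Σⱼ<ᵢ (Cⱼ − Rⱼ) → M1=0, M2=2924, M3=4522, M4=6272, M5=7578
Σ MᵢCᵢ = 0·2924 + 2924·2161 + 4522·2932 + 6272·2961 + 7578·2053 = 0 + 6318764 + 13258504 + 18571392 + 15557634 = 53706294
Σ Rᵢ = 0 + 563 + 1182 + 1655 + 1387 = 4787
N̂ = 53706294 / 4787 ≈ 11219.2 → 11219

N ≈ 11,219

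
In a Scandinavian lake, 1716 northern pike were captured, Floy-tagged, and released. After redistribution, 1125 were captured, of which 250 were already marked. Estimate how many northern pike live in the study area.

If marked individuals mix randomly, R/C ≈ M/N, giving N ≈ M·C/R.
N = (1716 × 1125) / 250 = 1930500 / 250 = 7722

N = 7722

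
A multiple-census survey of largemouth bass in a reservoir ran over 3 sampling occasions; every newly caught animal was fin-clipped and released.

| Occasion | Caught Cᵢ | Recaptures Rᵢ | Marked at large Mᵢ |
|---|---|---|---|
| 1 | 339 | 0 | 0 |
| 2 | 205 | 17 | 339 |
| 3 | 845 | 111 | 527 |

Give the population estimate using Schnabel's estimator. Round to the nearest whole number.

N ≈ 4022

Σ MᵢCᵢ = 0·339 + 339·205 + 527·845 = 0 + 69495 + 445315 = 514810
Σ Rᵢ = 0 + 17 + 111 = 128
N̂ = 514810 / 128 ≈ 4022.0 → 4022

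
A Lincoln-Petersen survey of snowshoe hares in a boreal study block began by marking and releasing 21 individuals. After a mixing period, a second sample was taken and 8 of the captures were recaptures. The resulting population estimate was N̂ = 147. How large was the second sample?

C = 56

From N = M·C/R: C = N·R / M = 147·8 / 21 = 1176 / 21 = 56.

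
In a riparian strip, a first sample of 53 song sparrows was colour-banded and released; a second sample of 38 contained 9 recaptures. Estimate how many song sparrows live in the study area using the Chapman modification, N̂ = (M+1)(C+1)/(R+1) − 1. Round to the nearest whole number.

N̂ = (53+1)(38+1)/(9+1) − 1 = 54·39/10 − 1
= 2106/10 − 1 ≈ 210.6 − 1 ≈ 209.6 → 210

N ≈ 210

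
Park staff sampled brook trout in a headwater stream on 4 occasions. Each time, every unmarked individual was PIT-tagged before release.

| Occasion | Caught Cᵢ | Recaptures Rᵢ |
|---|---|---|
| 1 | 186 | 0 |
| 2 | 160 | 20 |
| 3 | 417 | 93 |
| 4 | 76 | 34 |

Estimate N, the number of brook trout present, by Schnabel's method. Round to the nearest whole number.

N ≈ 1463

Marked at large before each occasion: Mᵢ = Σⱼ<ᵢ (Cⱼ − Rⱼ) → M1=0, M2=186, M3=326, M4=650
Σ MᵢCᵢ = 0·186 + 186·160 + 326·417 + 650·76 = 0 + 29760 + 135942 + 49400 = 215102
Σ Rᵢ = 0 + 20 + 93 + 34 = 147
N̂ = 215102 / 147 ≈ 1463.3 → 1463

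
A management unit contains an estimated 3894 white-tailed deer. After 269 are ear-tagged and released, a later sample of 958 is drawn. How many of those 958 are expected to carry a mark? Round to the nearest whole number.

expected recaptures ≈ 66

The marked fraction of the population is 269/3894, so in a sample of 958 expect C·(M/N) marked.
E[R] = 269 × 958 / 3894 = 257702 / 3894 ≈ 66.2 → 66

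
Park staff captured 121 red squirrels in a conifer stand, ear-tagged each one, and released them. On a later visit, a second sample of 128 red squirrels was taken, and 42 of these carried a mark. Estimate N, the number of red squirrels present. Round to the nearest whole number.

N ≈ 369

N = (121 × 128) / 42 = 15488 / 42 ≈ 368.8 → 369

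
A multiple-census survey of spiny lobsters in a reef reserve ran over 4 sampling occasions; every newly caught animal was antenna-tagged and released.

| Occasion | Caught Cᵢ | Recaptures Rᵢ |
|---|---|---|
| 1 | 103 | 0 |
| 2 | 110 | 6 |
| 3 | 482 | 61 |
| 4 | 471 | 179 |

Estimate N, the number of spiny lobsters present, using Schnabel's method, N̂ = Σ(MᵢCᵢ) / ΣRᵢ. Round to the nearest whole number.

Marked at large before each occasion: Mᵢ = Σⱼ<ᵢ (Cⱼ − Rⱼ) → M1=0, M2=103, M3=207, M4=628
Σ MᵢCᵢ = 0·103 + 103·110 + 207·482 + 628·471 = 0 + 11330 + 99774 + 295788 = 406892
Σ Rᵢ = 0 + 6 + 61 + 179 = 246
N̂ = 406892 / 246 ≈ 1654.0 → 1654

N ≈ 1654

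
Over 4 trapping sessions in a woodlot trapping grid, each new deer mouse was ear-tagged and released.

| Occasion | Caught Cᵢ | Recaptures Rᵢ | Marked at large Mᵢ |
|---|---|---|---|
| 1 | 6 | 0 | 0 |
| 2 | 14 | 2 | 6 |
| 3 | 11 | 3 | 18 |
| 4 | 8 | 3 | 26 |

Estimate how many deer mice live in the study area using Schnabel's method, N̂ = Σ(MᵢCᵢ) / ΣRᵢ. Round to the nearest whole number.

N ≈ 61

Σ MᵢCᵢ = 0·6 + 6·14 + 18·11 + 26·8 = 0 + 84 + 198 + 208 = 490
Σ Rᵢ = 0 + 2 + 3 + 3 = 8
N̂ = 490 / 8 ≈ 61.2 → 61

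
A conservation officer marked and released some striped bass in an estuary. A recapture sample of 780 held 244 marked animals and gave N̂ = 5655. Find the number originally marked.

From N = M·C/R: M = N·R / C = 5655·244 / 780 = 1379820 / 780 = 1769.

M = 1769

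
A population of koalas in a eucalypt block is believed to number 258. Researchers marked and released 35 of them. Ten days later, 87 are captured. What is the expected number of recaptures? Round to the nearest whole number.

The marked fraction of the population is 35/258, so in a sample of 87 expect C·(M/N) marked.
E[R] = 35 × 87 / 258 = 3045 / 258 ≈ 11.8 → 12

expected recaptures ≈ 12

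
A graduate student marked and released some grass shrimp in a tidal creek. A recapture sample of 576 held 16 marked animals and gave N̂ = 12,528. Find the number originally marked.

M = 348

From N = M·C/R: M = N·R / C = 12528·16 / 576 = 200448 / 576 = 348.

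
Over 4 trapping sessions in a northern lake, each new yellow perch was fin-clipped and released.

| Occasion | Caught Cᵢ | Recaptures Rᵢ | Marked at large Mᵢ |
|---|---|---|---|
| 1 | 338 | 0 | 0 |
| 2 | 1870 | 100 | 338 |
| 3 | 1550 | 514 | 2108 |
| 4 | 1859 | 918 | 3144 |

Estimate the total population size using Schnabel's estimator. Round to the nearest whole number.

Σ MᵢCᵢ = 0·338 + 338·1870 + 2108·1550 + 3144·1859 = 0 + 632060 + 3267400 + 5844696 = 9744156
Σ Rᵢ = 0 + 100 + 514 + 918 = 1532
N̂ = 9744156 / 1532 ≈ 6360.4 → 6360

N ≈ 6360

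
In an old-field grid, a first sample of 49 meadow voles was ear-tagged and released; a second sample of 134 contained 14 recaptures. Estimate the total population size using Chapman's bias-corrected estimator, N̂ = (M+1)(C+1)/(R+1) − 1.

N = 449

N̂ = (49+1)(134+1)/(14+1) − 1 = 50·135/15 − 1
= 6750/15 − 1 = 450 − 1 = 449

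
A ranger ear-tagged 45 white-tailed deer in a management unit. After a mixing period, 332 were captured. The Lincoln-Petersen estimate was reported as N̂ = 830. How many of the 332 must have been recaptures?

R = 18

From N = M·C/R: R = M·C / N = 45·332 / 830 = 14940 / 830 = 18.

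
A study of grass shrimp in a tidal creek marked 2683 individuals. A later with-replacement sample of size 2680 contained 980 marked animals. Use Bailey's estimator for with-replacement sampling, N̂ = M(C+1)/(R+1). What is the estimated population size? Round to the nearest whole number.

N ≈ 7332

N̂ = 2683·(2680+1)/(980+1) = 2683·2681/981 = 7193123/981 ≈ 7332.4 → 7332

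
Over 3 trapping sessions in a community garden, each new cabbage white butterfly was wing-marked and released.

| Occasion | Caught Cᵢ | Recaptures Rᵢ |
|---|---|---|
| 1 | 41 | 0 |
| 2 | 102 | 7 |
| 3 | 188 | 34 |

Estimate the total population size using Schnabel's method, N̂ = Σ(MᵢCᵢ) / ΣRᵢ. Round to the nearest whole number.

N ≈ 726

Marked at large before each occasion: Mᵢ = Σⱼ<ᵢ (Cⱼ − Rⱼ) → M1=0, M2=41, M3=136
Σ MᵢCᵢ = 0·41 + 41·102 + 136·188 = 0 + 4182 + 25568 = 29750
Σ Rᵢ = 0 + 7 + 34 = 41
N̂ = 29750 / 41 ≈ 725.6 → 726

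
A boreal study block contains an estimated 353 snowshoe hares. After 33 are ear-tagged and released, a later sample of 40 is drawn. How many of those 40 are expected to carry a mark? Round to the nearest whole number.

Expected recaptures E[R] = M·C / N.
E[R] = 33 × 40 / 353 = 1320 / 353 ≈ 3.7 → 4

expected recaptures ≈ 4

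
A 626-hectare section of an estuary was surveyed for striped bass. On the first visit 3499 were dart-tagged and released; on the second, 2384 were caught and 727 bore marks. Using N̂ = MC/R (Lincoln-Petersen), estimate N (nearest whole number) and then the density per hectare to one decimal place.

N̂ = 3499·2384/727 = 8341616/727 ≈ 11474.0 → 11474
Density = N̂ / area = 11474 / 626 ≈ 18.33 → 18.3 per hectare

density ≈ 18.3 striped bass per hectare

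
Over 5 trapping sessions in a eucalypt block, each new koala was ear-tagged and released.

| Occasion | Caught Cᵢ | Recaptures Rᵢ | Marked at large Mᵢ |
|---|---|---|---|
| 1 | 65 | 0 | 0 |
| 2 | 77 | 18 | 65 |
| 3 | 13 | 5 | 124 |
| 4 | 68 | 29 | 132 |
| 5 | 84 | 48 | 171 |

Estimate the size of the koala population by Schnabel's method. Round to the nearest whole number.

Σ MᵢCᵢ = 0·65 + 65·77 + 124·13 + 132·68 + 171·84 = 0 + 5005 + 1612 + 8976 + 14364 = 29957
Σ Rᵢ = 0 + 18 + 5 + 29 + 48 = 100
N̂ = 29957 / 100 ≈ 299.6 → 300

N ≈ 300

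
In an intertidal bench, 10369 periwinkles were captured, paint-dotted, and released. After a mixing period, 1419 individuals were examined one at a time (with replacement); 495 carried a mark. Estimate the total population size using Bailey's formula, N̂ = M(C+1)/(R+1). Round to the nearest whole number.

N̂ = 10369·(1419+1)/(495+1) = 10369·1420/496 = 14723980/496 ≈ 29685.4 → 29685

N ≈ 29,685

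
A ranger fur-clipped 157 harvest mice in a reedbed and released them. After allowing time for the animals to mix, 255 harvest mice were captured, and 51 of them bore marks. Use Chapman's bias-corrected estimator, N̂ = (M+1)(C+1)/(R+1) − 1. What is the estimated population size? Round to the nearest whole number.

N ≈ 777

N̂ = (157+1)(255+1)/(51+1) − 1 = 158·256/52 − 1
= 40448/52 − 1 ≈ 777.8 − 1 ≈ 776.8 → 777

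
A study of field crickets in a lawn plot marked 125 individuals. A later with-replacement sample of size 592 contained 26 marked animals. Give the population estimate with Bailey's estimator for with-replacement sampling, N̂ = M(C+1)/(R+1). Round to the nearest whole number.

N ≈ 2745

N̂ = 125·(592+1)/(26+1) = 125·593/27 = 74125/27 ≈ 2745.4 → 2745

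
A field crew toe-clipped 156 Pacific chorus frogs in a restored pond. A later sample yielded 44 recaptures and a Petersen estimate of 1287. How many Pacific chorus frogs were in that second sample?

From N = M·C/R: C = N·R / M = 1287·44 / 156 = 56628 / 156 = 363.

C = 363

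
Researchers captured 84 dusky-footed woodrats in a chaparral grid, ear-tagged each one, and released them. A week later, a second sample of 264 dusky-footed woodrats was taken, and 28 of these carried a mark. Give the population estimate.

N = 792

N = (84 × 264) / 28 = 22176 / 28 = 792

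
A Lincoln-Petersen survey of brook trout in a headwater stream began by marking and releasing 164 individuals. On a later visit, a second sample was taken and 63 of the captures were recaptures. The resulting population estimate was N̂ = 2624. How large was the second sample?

C = 1008

From N = M·C/R: C = N·R / M = 2624·63 / 164 = 165312 / 164 = 1008.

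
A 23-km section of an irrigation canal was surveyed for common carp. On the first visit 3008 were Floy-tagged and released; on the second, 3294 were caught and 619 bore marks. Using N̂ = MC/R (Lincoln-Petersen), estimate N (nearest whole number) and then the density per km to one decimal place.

N̂ = 3008·3294/619 = 9908352/619 ≈ 16007.0 → 16007
Density = N̂ / area = 16007 / 23 ≈ 695.96 → 696.0 per km

density ≈ 696.0 common carp per km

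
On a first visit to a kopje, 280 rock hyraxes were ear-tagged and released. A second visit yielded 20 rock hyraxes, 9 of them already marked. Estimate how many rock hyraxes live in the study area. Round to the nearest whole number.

If marked individuals mix randomly, R/C ≈ M/N, giving N ≈ M·C/R.
N = (280 × 20) / 9 = 5600 / 9 ≈ 622.2 → 622

N ≈ 622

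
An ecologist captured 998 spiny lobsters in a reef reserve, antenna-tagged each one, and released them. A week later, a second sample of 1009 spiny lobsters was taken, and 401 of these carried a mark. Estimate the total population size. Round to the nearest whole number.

N ≈ 2511

If marked individuals mix randomly, R/C ≈ M/N, giving N ≈ M·C/R.
N = (998 × 1009) / 401 = 1006982 / 401 ≈ 2511.2 → 2511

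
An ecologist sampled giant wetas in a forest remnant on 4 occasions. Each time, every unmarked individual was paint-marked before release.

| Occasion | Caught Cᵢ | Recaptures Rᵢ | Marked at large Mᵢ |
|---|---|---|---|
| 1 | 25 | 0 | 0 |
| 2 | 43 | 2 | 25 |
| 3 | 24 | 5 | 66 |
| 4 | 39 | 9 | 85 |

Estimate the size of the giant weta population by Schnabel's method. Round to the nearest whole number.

N ≈ 373

Σ MᵢCᵢ = 0·25 + 25·43 + 66·24 + 85·39 = 0 + 1075 + 1584 + 3315 = 5974
Σ Rᵢ = 0 + 2 + 5 + 9 = 16
N̂ = 5974 / 16 ≈ 373.4 → 373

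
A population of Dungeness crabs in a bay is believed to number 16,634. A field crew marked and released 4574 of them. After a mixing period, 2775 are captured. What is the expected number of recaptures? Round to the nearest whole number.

expected recaptures ≈ 763

The marked fraction of the population is 4574/16634, so in a sample of 2775 expect C·(M/N) marked.
E[R] = 4574 × 2775 / 16634 = 12692850 / 16634 ≈ 763.1 → 763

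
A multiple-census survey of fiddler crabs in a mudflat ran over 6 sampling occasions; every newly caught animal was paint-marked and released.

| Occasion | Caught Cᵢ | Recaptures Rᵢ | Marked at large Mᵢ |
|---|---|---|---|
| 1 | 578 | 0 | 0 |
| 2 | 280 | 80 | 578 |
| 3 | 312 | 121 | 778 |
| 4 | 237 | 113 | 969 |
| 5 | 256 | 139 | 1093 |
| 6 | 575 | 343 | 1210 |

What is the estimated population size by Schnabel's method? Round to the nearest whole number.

Σ MᵢCᵢ = 0·578 + 578·280 + 778·312 + 969·237 + 1093·256 + 1210·575 = 0 + 161840 + 242736 + 229653 + 279808 + 695750 = 1609787
Σ Rᵢ = 0 + 80 + 121 + 113 + 139 + 343 = 796
N̂ = 1609787 / 796 ≈ 2022.3 → 2022

N ≈ 2022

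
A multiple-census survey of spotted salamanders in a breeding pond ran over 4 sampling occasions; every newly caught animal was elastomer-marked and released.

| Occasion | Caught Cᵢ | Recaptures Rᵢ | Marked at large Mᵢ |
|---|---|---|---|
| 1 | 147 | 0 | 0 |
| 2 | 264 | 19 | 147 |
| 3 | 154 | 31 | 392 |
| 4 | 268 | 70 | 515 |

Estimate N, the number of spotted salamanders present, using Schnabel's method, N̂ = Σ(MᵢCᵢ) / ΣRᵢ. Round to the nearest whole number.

N ≈ 1977

Σ MᵢCᵢ = 0·147 + 147·264 + 392·154 + 515·268 = 0 + 38808 + 60368 + 138020 = 237196
Σ Rᵢ = 0 + 19 + 31 + 70 = 120
N̂ = 237196 / 120 ≈ 1976.6 → 1977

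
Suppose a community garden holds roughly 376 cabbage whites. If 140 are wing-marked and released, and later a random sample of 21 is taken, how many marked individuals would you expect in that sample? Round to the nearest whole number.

The marked fraction of the population is 140/376, so in a sample of 21 expect C·(M/N) marked.
E[R] = 140 × 21 / 376 = 2940 / 376 ≈ 7.8 → 8

expected recaptures ≈ 8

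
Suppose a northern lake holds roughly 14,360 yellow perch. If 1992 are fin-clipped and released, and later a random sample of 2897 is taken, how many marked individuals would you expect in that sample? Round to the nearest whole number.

Expected recaptures E[R] = M·C / N.
E[R] = 1992 × 2897 / 14360 = 5770824 / 14360 ≈ 401.9 → 402

expected recaptures ≈ 402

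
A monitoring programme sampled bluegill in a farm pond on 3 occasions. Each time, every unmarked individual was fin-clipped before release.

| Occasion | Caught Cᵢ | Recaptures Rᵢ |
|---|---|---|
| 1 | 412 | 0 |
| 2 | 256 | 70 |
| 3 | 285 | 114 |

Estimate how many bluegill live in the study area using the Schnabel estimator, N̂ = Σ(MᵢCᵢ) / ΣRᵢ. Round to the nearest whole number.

Marked at large before each occasion: Mᵢ = Σⱼ<ᵢ (Cⱼ − Rⱼ) → M1=0, M2=412, M3=598
Σ MᵢCᵢ = 0·412 + 412·256 + 598·285 = 0 + 105472 + 170430 = 275902
Σ Rᵢ = 0 + 70 + 114 = 184
N̂ = 275902 / 184 ≈ 1499.47 → 1499

N ≈ 1499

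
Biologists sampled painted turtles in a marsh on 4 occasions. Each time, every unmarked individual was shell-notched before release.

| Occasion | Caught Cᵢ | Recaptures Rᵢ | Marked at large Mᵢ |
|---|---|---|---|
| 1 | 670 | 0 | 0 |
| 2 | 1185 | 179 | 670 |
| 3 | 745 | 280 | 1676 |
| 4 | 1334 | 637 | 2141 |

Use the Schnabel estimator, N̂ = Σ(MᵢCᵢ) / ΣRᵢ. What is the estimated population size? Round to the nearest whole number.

N ≈ 4470

Σ MᵢCᵢ = 0·670 + 670·1185 + 1676·745 + 2141·1334 = 0 + 793950 + 1248620 + 2856094 = 4898664
Σ Rᵢ = 0 + 179 + 280 + 637 = 1096
N̂ = 4898664 / 1096 ≈ 4469.6 → 4470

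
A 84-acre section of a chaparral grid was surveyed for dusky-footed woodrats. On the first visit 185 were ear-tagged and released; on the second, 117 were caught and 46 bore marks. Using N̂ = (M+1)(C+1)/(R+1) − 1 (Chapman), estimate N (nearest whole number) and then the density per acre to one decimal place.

density ≈ 5.5 dusky-footed woodrats per acre

N̂ = 186·118/47 − 1 = 21948/47 − 1 ≈ 466.0 → 466
Density = N̂ / area = 466 / 84 ≈ 5.548 → 5.5 per acre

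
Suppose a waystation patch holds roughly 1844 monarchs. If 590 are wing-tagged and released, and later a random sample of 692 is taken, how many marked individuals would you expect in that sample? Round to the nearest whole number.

The marked fraction of the population is 590/1844, so in a sample of 692 expect C·(M/N) marked.
E[R] = 590 × 692 / 1844 = 408280 / 1844 ≈ 221.4 → 221

expected recaptures ≈ 221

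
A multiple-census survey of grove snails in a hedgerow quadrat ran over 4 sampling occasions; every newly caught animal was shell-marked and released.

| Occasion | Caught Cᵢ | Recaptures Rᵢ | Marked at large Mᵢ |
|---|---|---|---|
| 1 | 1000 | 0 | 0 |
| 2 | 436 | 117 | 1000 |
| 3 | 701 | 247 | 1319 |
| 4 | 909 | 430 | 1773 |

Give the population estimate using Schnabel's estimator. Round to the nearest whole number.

Σ MᵢCᵢ = 0·1000 + 1000·436 + 1319·701 + 1773·909 = 0 + 436000 + 924619 + 1611657 = 2972276
Σ Rᵢ = 0 + 117 + 247 + 430 = 794
N̂ = 2972276 / 794 ≈ 3743.4 → 3743

N ≈ 3743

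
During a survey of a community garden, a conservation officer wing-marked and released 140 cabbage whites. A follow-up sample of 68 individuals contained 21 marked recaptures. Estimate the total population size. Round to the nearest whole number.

N ≈ 453

If marked individuals mix randomly, R/C ≈ M/N, giving N ≈ M·C/R.
N = (140 × 68) / 21 = 9520 / 21 ≈ 453.3 → 453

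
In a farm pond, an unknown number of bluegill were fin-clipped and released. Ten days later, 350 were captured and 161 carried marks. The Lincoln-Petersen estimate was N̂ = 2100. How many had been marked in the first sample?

M = 966

From N = M·C/R: M = N·R / C = 2100·161 / 350 = 338100 / 350 = 966.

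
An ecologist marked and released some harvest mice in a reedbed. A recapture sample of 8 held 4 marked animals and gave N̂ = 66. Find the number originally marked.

M = 33

From N = M·C/R: M = N·R / C = 66·4 / 8 = 264 / 8 = 33.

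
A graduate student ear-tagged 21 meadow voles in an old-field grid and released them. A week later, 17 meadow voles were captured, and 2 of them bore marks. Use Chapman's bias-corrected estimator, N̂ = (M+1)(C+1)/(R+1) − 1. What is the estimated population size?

N = 131

N̂ = (21+1)(17+1)/(2+1) − 1 = 22·18/3 − 1
= 396/3 − 1 = 132 − 1 = 131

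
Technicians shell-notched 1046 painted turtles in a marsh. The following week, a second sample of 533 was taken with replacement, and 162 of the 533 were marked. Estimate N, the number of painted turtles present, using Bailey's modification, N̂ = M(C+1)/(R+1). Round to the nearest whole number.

N ≈ 3427

N̂ = 1046·(533+1)/(162+1) = 1046·534/163 = 558564/163 ≈ 3426.8 → 3427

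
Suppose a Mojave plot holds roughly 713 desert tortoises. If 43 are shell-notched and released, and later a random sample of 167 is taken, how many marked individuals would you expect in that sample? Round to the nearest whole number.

expected recaptures ≈ 10

Expected recaptures E[R] = M·C / N.
E[R] = 43 × 167 / 713 = 7181 / 713 ≈ 10.1 → 10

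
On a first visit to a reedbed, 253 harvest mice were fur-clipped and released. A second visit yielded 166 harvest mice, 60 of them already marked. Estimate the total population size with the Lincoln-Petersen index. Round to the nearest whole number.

If marked individuals mix randomly, R/C ≈ M/N, giving N ≈ M·C/R.
N = (253 × 166) / 60 = 41998 / 60 ≈ 700.0 → 700

N ≈ 700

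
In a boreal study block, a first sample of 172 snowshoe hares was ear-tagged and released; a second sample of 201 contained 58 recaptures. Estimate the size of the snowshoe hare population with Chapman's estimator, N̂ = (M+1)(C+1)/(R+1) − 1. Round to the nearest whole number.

N ≈ 591

N̂ = (172+1)(201+1)/(58+1) − 1 = 173·202/59 − 1
= 34946/59 − 1 ≈ 592.3 − 1 ≈ 591.3 → 591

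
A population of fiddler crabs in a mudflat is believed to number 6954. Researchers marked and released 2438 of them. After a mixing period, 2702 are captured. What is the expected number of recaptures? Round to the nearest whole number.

expected recaptures ≈ 947

The marked fraction of the population is 2438/6954, so in a sample of 2702 expect C·(M/N) marked.
E[R] = 2438 × 2702 / 6954 = 6587476 / 6954 ≈ 947.3 → 947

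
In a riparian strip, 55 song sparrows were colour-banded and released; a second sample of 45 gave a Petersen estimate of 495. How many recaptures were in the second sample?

From N = M·C/R: R = M·C / N = 55·45 / 495 = 2475 / 495 = 5.

R = 5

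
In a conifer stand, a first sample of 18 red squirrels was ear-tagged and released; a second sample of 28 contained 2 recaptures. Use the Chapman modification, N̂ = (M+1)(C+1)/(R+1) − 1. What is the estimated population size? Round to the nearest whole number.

N̂ = (18+1)(28+1)/(2+1) − 1 = 19·29/3 − 1
= 551/3 − 1 ≈ 183.7 − 1 ≈ 182.7 → 183

N ≈ 183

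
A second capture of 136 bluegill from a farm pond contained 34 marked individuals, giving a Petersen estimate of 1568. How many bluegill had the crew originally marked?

From N = M·C/R: M = N·R / C = 1568·34 / 136 = 53312 / 136 = 392.

M = 392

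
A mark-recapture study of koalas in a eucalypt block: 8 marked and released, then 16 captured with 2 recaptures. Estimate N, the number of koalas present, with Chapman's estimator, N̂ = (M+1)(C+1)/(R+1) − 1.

N = 50

N̂ = (8+1)(16+1)/(2+1) − 1 = 9·17/3 − 1
= 153/3 − 1 = 51 − 1 = 50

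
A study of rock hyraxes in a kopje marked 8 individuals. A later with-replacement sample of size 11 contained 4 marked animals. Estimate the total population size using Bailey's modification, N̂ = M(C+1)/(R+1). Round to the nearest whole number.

N̂ = 8·(11+1)/(4+1) = 8·12/5 = 96/5 ≈ 19.2 → 19

N ≈ 19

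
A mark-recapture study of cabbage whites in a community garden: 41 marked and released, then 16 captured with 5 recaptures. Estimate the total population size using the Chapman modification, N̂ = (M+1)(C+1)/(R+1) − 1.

N = 118

N̂ = (41+1)(16+1)/(5+1) − 1 = 42·17/6 − 1
= 714/6 − 1 = 119 − 1 = 118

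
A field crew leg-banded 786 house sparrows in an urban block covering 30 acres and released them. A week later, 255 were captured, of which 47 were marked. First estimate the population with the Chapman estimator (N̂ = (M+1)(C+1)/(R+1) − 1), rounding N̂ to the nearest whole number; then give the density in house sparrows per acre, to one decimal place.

N̂ = 787·256/48 − 1 = 201472/48 − 1 ≈ 4196.3 → 4196
Density = N̂ / area = 4196 / 30 ≈ 139.87 → 139.9 per acre

density ≈ 139.9 house sparrows per acre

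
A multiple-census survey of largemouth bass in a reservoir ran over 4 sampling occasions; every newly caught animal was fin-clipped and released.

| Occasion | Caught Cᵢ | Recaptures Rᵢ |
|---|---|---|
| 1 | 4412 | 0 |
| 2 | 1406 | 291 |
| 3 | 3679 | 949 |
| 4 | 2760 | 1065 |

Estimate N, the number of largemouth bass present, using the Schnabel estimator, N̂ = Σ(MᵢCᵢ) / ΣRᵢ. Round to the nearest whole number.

N ≈ 21,400

Marked at large before each occasion: Mᵢ = Σⱼ<ᵢ (Cⱼ − Rⱼ) → M1=0, M2=4412, M3=5527, M4=8257
Σ MᵢCᵢ = 0·4412 + 4412·1406 + 5527·3679 + 8257·2760 = 0 + 6203272 + 20333833 + 22789320 = 49326425
Σ Rᵢ = 0 + 291 + 949 + 1065 = 2305
N̂ = 49326425 / 2305 ≈ 21399.8 → 21400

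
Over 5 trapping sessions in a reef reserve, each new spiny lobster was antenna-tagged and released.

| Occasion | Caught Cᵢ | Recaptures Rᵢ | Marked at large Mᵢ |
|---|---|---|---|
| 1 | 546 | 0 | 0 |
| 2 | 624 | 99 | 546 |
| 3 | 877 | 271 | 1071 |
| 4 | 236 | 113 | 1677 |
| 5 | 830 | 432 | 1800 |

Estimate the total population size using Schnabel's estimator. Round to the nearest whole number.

Σ MᵢCᵢ = 0·546 + 546·624 + 1071·877 + 1677·236 + 1800·830 = 0 + 340704 + 939267 + 395772 + 1494000 = 3169743
Σ Rᵢ = 0 + 99 + 271 + 113 + 432 = 915
N̂ = 3169743 / 915 ≈ 3464.2 → 3464

N ≈ 3464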